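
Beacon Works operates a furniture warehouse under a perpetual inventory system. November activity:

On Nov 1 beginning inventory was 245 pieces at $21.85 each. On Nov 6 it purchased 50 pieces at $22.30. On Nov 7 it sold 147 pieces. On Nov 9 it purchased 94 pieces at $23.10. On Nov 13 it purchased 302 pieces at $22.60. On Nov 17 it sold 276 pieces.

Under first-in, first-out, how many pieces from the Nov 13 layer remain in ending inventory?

268

Nov 7, 147 sold [FIFO — oldest first]: 147 @ $21.85 = $3,211.95
Nov 17, 276 sold [FIFO — oldest first]: 98 @ $21.85 + 50 @ $22.30 + 94 @ $23.10 + 34 @ $22.60 = $6,196.10
Total COGS = $3,211.95 + $6,196.10 = $9,408.05
Ending inventory: 268 @ $22.60 = $6,056.80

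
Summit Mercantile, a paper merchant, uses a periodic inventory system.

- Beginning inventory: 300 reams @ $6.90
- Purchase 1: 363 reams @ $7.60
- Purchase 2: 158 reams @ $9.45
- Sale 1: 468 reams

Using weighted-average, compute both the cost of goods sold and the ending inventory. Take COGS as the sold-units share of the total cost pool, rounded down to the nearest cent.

COGS = $3,603.71; ending inventory = $2,718.19

Sale 1, sell 468: 468/821 × $6,321.90 → $3,603.71
Ending inventory (cost pool remaining) = $2,718.19
Check: goods available $6,321.90 = COGS $3,603.71 + ending $2,718.19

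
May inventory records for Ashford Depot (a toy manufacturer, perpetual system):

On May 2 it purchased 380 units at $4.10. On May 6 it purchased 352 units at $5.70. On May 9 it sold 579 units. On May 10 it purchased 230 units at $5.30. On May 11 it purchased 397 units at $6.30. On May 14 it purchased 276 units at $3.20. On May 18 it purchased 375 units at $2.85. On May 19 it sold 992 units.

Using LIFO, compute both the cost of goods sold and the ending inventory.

May 9, 579 sold [LIFO — newest first]: 352 @ $5.70 + 227 @ $4.10 = $2,937.10
May 19, 992 sold [LIFO — newest first]: 375 @ $2.85 + 276 @ $3.20 + 341 @ $6.30 = $4,100.25
Total COGS = $2,937.10 + $4,100.25 = $7,037.35
Ending inventory: 153 @ $4.10 + 230 @ $5.30 + 56 @ $6.30 = $2,199.10

COGS = $7,037.35; ending inventory = $2,199.10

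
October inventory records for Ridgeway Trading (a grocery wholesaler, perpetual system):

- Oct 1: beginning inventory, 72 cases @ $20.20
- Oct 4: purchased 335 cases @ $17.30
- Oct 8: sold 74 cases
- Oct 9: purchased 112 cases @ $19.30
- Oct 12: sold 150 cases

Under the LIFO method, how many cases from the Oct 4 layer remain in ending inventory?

223

Oct 8, 74 sold [LIFO — newest first]: 74 @ $17.30 = $1,280.20
Oct 12, 150 sold [LIFO — newest first]: 112 @ $19.30 + 38 @ $17.30 = $2,819.00
Total COGS = $1,280.20 + $2,819.00 = $4,099.20
Ending inventory: 72 @ $20.20 + 223 @ $17.30 = $5,312.30
Check: goods available $9,411.50 = COGS $4,099.20 + ending $5,312.30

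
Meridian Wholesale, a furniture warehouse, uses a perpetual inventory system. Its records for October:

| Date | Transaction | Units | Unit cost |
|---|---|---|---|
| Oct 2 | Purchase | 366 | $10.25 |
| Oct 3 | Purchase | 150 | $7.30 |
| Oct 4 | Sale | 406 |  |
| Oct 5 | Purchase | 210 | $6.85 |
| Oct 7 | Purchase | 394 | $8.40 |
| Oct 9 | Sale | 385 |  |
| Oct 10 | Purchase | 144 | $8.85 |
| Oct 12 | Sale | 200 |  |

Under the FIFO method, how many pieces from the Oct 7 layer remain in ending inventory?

129

Oct 4, 406 sold [FIFO — oldest first]: 366 @ $10.25 + 40 @ $7.30 = $4,043.50
Oct 9, 385 sold [FIFO — oldest first]: 110 @ $7.30 + 210 @ $6.85 + 65 @ $8.40 = $2,787.50
Oct 12, 200 sold [FIFO — oldest first]: 200 @ $8.40 = $1,680.00
Total COGS = $4,043.50 + $2,787.50 + $1,680.00 = $8,511.00
Ending inventory: 129 @ $8.40 + 144 @ $8.85 = $2,358.00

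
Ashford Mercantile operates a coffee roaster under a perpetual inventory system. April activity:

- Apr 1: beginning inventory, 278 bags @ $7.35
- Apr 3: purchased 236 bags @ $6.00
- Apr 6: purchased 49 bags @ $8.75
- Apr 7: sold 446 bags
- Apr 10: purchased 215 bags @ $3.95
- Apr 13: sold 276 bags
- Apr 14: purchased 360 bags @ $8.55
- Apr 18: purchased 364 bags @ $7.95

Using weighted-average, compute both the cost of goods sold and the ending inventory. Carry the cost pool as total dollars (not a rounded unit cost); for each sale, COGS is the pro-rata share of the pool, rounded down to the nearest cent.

After Apr 1: 278 on hand, pool $2,043.30 (≈ $7.3500 each)
After Apr 3: 514 on hand, pool $3,459.30 (≈ $6.7302 each)
After Apr 6: 563 on hand, pool $3,888.05 (≈ $6.9060 each)
Apr 7, sell 446: 446/563 × $3,888.05 → $3,080.05
After Apr 10: 332 on hand, pool $1,657.25 (≈ $4.9917 each)
Apr 13, sell 276: 276/332 × $1,657.25 → $1,377.71
After Apr 14: 416 on hand, pool $3,357.54 (≈ $8.0710 each)
After Apr 18: 780 on hand, pool $6,251.34 (≈ $8.0145 each)
Total COGS = $3,080.05 + $1,377.71 = $4,457.76
Ending inventory (cost pool remaining) = $6,251.34

COGS = $4,457.76; ending inventory = $6,251.34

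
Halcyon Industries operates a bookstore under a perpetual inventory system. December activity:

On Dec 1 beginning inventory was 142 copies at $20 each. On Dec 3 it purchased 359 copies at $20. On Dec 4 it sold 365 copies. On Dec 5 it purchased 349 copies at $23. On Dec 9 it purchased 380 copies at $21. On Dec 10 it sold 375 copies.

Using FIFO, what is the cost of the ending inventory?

Dec 4, 365 sold [FIFO — oldest first]: 142 @ $20 + 223 @ $20 = $7,300
Dec 10, 375 sold [FIFO — oldest first]: 136 @ $20 + 239 @ $23 = $8,217
Total COGS = $7,300 + $8,217 = $15,517
Ending inventory: 110 @ $23 + 380 @ $21 = $10,510
Check: goods available $26,027 = COGS $15,517 + ending $10,510

Ending inventory = $10,510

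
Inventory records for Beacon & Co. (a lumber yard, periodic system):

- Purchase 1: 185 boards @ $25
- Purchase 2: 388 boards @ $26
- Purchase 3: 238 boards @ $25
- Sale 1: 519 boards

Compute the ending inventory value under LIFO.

Sale 1 (519) [LIFO — newest first]: 238 @ $25 + 281 @ $26 = $13,256
Ending inventory: 185 @ $25 + 107 @ $26 = $7,407

Ending inventory = $7,407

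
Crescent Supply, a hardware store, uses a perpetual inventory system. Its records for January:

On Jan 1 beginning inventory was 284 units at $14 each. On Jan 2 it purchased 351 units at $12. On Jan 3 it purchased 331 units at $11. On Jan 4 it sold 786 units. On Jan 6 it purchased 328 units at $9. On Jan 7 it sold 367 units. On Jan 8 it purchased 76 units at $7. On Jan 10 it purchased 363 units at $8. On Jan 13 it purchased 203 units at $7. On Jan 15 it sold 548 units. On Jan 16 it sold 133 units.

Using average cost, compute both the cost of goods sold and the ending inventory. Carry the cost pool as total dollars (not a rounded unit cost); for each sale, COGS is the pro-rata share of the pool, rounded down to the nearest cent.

COGS = $18,818.85; ending inventory = $819.15

After Jan 1: 284 on hand, pool $3,976.00 (≈ $14.0000 each)
After Jan 2: 635 on hand, pool $8,188.00 (≈ $12.8945 each)
After Jan 3: 966 on hand, pool $11,829.00 (≈ $12.2453 each)
Jan 4, sell 786: 786/966 × $11,829.00 → $9,624.83
After Jan 6: 508 on hand, pool $5,156.17 (≈ $10.1499 each)
Jan 7, sell 367: 367/508 × $5,156.17 → $3,725.02
After Jan 8: 217 on hand, pool $1,963.15 (≈ $9.0468 each)
After Jan 10: 580 on hand, pool $4,867.15 (≈ $8.3916 each)
After Jan 13: 783 on hand, pool $6,288.15 (≈ $8.0308 each)
Jan 15, sell 548: 548/783 × $6,288.15 → $4,400.90
Jan 16, sell 133: 133/235 × $1,887.25 → $1,068.10
Total COGS = $9,624.83 + $3,725.02 + $4,400.90 + $1,068.10 = $18,818.85
Ending inventory (cost pool remaining) = $819.15
Check: goods available $19,638.00 = COGS $18,818.85 + ending $819.15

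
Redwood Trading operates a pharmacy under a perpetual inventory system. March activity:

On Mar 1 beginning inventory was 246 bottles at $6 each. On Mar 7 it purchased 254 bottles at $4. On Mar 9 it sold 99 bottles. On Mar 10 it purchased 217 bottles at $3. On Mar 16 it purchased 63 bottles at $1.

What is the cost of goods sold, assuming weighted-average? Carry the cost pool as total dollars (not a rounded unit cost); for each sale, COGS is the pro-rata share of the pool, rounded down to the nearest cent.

COGS = $493.41

After Mar 1: 246 on hand, pool $1,476.00 (≈ $6.0000 each)
After Mar 7: 500 on hand, pool $2,492.00 (≈ $4.9840 each)
Mar 9, sell 99: 99/500 × $2,492.00 → $493.41
After Mar 10: 618 on hand, pool $2,649.59 (≈ $4.2874 each)
After Mar 16: 681 on hand, pool $2,712.59 (≈ $3.9832 each)
Ending inventory (cost pool remaining) = $2,712.59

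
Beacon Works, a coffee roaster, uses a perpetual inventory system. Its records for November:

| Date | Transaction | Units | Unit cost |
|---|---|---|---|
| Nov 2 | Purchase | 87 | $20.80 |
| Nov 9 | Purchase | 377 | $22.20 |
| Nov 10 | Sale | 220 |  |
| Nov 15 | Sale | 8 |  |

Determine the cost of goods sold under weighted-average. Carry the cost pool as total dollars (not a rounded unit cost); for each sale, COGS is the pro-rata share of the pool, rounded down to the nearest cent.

COGS = $5,001.75

After Nov 2: 87 on hand, pool $1,809.60 (≈ $20.8000 each)
After Nov 9: 464 on hand, pool $10,179.00 (≈ $21.9375 each)
Nov 10, sell 220: 220/464 × $10,179.00 → $4,826.25
Nov 15, sell 8: 8/244 × $5,352.75 → $175.50
Total COGS = $4,826.25 + $175.50 = $5,001.75
Ending inventory (cost pool remaining) = $5,177.25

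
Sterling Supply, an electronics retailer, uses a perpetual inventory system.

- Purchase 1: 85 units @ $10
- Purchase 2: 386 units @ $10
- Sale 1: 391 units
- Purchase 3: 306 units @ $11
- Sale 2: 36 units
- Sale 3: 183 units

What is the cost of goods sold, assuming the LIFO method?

Sale 1 (391) [LIFO — newest first]: 386 @ $10 + 5 @ $10 = $3,910
Sale 2 (36) [LIFO — newest first]: 36 @ $11 = $396
Sale 3 (183) [LIFO — newest first]: 183 @ $11 = $2,013
Total COGS = $3,910 + $396 + $2,013 = $6,319
Ending inventory: 80 @ $10 + 87 @ $11 = $1,757

COGS = $6,319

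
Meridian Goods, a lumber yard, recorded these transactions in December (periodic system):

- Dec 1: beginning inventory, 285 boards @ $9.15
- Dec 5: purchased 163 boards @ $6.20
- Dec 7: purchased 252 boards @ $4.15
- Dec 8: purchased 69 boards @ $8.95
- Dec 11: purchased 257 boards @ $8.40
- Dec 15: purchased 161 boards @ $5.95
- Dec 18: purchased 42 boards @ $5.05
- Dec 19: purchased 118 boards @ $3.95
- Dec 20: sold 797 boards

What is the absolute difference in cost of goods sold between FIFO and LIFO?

$481.90

FIFO COGS: 285 @ $9.15 + 163 @ $6.20 + 252 @ $4.15 + 69 @ $8.95 + 28 @ $8.40 = $5,516.90
LIFO COGS: 118 @ $3.95 + 42 @ $5.05 + 161 @ $5.95 + 257 @ $8.40 + 69 @ $8.95 + 150 @ $4.15 = $5,035.00
Difference = |$5,516.90 − $5,035.00| = $481.90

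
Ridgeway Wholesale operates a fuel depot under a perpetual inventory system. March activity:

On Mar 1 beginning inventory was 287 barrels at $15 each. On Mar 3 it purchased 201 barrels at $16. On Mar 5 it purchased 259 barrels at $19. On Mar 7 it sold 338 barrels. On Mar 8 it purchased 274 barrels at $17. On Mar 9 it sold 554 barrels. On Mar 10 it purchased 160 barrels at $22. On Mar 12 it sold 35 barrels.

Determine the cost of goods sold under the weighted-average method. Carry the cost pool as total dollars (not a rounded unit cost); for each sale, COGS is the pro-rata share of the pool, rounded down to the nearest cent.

COGS = $15,622.23

After Mar 1: 287 on hand, pool $4,305.00 (≈ $15.0000 each)
After Mar 3: 488 on hand, pool $7,521.00 (≈ $15.4119 each)
After Mar 5: 747 on hand, pool $12,442.00 (≈ $16.6560 each)
Mar 7, sell 338: 338/747 × $12,442.00 → $5,629.71
After Mar 8: 683 on hand, pool $11,470.29 (≈ $16.7940 each)
Mar 9, sell 554: 554/683 × $11,470.29 → $9,303.86
After Mar 10: 289 on hand, pool $5,686.43 (≈ $19.6762 each)
Mar 12, sell 35: 35/289 × $5,686.43 → $688.66
Total COGS = $5,629.71 + $9,303.86 + $688.66 = $15,622.23
Ending inventory (cost pool remaining) = $4,997.77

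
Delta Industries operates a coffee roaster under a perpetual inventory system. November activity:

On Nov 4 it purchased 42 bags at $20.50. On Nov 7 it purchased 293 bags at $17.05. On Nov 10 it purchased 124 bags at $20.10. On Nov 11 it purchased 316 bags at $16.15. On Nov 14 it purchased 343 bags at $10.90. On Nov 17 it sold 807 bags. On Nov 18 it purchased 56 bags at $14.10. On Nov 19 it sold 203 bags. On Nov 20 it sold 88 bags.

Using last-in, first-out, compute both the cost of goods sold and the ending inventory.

COGS = $16,540.05; ending inventory = $1,440.70

Nov 17, 807 sold [LIFO — newest first]: 343 @ $10.90 + 316 @ $16.15 + 124 @ $20.10 + 24 @ $17.05 = $11,743.70
Nov 19, 203 sold [LIFO — newest first]: 56 @ $14.10 + 147 @ $17.05 = $3,295.95
Nov 20, 88 sold [LIFO — newest first]: 88 @ $17.05 = $1,500.40
Total COGS = $11,743.70 + $3,295.95 + $1,500.40 = $16,540.05
Ending inventory: 42 @ $20.50 + 34 @ $17.05 = $1,440.70
Check: goods available $17,980.75 = COGS $16,540.05 + ending $1,440.70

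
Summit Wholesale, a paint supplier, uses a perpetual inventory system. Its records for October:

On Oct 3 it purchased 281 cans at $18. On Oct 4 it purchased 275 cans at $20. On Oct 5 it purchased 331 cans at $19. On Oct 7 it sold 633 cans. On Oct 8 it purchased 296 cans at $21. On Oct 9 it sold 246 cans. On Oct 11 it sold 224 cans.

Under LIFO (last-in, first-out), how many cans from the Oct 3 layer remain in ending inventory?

80

Oct 7, 633 sold [LIFO — newest first]: 331 @ $19 + 275 @ $20 + 27 @ $18 = $12,275
Oct 9, 246 sold [LIFO — newest first]: 246 @ $21 = $5,166
Oct 11, 224 sold [LIFO — newest first]: 50 @ $21 + 174 @ $18 = $4,182
Total COGS = $12,275 + $5,166 + $4,182 = $21,623
Ending inventory: 80 @ $18 = $1,440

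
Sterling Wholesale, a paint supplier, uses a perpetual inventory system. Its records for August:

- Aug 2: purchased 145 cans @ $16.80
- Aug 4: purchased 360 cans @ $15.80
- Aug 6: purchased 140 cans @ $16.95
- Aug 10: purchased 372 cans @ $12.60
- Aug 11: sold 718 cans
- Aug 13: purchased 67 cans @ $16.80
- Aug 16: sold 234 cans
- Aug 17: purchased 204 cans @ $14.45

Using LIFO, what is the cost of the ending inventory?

Aug 11, 718 sold [LIFO — newest first]: 372 @ $12.60 + 140 @ $16.95 + 206 @ $15.80 = $10,315.00
Aug 16, 234 sold [LIFO — newest first]: 67 @ $16.80 + 154 @ $15.80 + 13 @ $16.80 = $3,777.20
Total COGS = $10,315.00 + $3,777.20 = $14,092.20
Ending inventory: 132 @ $16.80 + 204 @ $14.45 = $5,165.40
Check: goods available $19,257.60 = COGS $14,092.20 + ending $5,165.40

Ending inventory = $5,165.40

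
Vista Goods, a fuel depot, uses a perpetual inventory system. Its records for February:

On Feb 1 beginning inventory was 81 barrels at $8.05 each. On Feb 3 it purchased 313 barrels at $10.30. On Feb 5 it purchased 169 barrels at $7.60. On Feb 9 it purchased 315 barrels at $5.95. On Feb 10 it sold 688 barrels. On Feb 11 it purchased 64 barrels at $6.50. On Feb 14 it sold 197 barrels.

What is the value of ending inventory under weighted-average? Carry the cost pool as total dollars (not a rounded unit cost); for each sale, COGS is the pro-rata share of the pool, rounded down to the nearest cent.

After Feb 1: 81 on hand, pool $652.05 (≈ $8.0500 each)
After Feb 3: 394 on hand, pool $3,875.95 (≈ $9.8374 each)
After Feb 5: 563 on hand, pool $5,160.35 (≈ $9.1658 each)
After Feb 9: 878 on hand, pool $7,034.60 (≈ $8.0121 each)
Feb 10, sell 688: 688/878 × $7,034.60 → $5,512.30
After Feb 11: 254 on hand, pool $1,938.30 (≈ $7.6311 each)
Feb 14, sell 197: 197/254 × $1,938.30 → $1,503.32
Total COGS = $5,512.30 + $1,503.32 = $7,015.62
Ending inventory (cost pool remaining) = $434.98
Check: goods available $7,450.60 = COGS $7,015.62 + ending $434.98

Ending inventory = $434.98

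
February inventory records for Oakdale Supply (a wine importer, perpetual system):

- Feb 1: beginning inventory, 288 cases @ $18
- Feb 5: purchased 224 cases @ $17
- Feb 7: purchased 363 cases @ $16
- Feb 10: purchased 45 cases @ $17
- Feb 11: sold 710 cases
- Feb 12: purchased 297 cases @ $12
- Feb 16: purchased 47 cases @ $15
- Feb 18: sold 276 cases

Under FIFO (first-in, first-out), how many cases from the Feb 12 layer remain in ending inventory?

231

Feb 11, 710 sold [FIFO — oldest first]: 288 @ $18 + 224 @ $17 + 198 @ $16 = $12,160
Feb 18, 276 sold [FIFO — oldest first]: 165 @ $16 + 45 @ $17 + 66 @ $12 = $4,197
Total COGS = $12,160 + $4,197 = $16,357
Ending inventory: 231 @ $12 + 47 @ $15 = $3,477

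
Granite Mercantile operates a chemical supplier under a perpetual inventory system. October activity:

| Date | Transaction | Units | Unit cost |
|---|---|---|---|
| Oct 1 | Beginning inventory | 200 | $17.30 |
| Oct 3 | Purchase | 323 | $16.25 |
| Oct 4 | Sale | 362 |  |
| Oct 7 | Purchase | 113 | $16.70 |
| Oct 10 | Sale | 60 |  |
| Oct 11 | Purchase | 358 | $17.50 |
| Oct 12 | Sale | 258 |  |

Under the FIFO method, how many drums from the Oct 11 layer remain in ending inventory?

314

Oct 4, 362 sold [FIFO — oldest first]: 200 @ $17.30 + 162 @ $16.25 = $6,092.50
Oct 10, 60 sold [FIFO — oldest first]: 60 @ $16.25 = $975.00
Oct 12, 258 sold [FIFO — oldest first]: 101 @ $16.25 + 113 @ $16.70 + 44 @ $17.50 = $4,298.35
Total COGS = $6,092.50 + $975.00 + $4,298.35 = $11,365.85
Ending inventory: 314 @ $17.50 = $5,495.00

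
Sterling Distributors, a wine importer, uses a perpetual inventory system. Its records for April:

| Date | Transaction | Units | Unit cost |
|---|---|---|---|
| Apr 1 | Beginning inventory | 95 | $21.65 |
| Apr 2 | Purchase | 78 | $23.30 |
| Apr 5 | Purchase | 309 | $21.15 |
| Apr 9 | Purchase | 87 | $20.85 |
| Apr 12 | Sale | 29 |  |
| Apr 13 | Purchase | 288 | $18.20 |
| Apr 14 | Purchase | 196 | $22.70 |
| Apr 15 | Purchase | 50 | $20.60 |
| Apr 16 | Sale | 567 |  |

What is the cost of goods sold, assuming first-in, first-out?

Apr 12, 29 sold [FIFO — oldest first]: 29 @ $21.65 = $627.85
Apr 16, 567 sold [FIFO — oldest first]: 66 @ $21.65 + 78 @ $23.30 + 309 @ $21.15 + 87 @ $20.85 + 27 @ $18.20 = $12,087.00
Total COGS = $627.85 + $12,087.00 = $12,714.85
Ending inventory: 261 @ $18.20 + 196 @ $22.70 + 50 @ $20.60 = $10,229.40

COGS = $12,714.85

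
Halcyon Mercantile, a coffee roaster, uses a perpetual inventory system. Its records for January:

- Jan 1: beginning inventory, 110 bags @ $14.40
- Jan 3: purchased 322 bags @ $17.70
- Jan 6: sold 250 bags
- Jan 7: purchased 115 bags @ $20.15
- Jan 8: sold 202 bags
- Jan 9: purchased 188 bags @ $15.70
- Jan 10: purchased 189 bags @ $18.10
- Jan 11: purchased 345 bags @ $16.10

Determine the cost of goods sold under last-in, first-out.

Jan 6, 250 sold [LIFO — newest first]: 250 @ $17.70 = $4,425.00
Jan 8, 202 sold [LIFO — newest first]: 115 @ $20.15 + 72 @ $17.70 + 15 @ $14.40 = $3,807.65
Total COGS = $4,425.00 + $3,807.65 = $8,232.65
Ending inventory: 95 @ $14.40 + 188 @ $15.70 + 189 @ $18.10 + 345 @ $16.10 = $13,295.00

COGS = $8,232.65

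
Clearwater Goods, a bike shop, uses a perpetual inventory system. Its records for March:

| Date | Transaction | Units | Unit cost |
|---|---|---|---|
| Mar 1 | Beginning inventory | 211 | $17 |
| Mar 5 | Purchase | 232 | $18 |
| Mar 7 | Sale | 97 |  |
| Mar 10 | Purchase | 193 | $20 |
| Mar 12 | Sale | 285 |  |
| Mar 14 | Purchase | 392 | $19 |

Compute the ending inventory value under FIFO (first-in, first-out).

Ending inventory = $12,406

Mar 7, 97 sold [FIFO — oldest first]: 97 @ $17 = $1,649
Mar 12, 285 sold [FIFO — oldest first]: 114 @ $17 + 171 @ $18 = $5,016
Total COGS = $1,649 + $5,016 = $6,665
Ending inventory: 61 @ $18 + 193 @ $20 + 392 @ $19 = $12,406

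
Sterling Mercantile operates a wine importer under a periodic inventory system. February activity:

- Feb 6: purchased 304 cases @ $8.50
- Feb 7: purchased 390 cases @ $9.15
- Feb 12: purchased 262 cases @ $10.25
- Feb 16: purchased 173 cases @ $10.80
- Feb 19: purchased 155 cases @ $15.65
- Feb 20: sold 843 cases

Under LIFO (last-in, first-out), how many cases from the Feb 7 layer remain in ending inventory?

Feb 20, 843 sold [LIFO — newest first]: 155 @ $15.65 + 173 @ $10.80 + 262 @ $10.25 + 253 @ $9.15 = $9,294.60
Ending inventory: 304 @ $8.50 + 137 @ $9.15 = $3,837.55
Check: goods available $13,132.15 = COGS $9,294.60 + ending $3,837.55

137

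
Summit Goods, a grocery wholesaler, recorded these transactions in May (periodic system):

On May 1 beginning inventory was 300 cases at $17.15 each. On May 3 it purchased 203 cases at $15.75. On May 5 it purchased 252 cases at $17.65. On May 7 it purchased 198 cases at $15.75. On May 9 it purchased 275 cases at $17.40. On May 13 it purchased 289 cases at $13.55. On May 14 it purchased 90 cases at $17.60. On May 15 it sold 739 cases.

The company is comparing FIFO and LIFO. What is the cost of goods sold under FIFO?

COGS = $12,507.65

FIFO COGS: 300 @ $17.15 + 203 @ $15.75 + 236 @ $17.65 = $12,507.65
LIFO COGS: 90 @ $17.60 + 289 @ $13.55 + 275 @ $17.40 + 85 @ $15.75 = $11,623.70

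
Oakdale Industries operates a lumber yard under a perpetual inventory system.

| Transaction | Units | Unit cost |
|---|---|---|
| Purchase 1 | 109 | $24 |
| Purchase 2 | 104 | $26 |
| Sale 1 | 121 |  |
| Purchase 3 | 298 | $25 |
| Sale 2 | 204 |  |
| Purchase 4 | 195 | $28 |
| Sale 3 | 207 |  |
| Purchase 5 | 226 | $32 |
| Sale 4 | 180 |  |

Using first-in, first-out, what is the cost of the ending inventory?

Ending inventory = $7,040

Sale 1 (121) [FIFO — oldest first]: 109 @ $24 + 12 @ $26 = $2,928
Sale 2 (204) [FIFO — oldest first]: 92 @ $26 + 112 @ $25 = $5,192
Sale 3 (207) [FIFO — oldest first]: 186 @ $25 + 21 @ $28 = $5,238
Sale 4 (180) [FIFO — oldest first]: 174 @ $28 + 6 @ $32 = $5,064
Total COGS = $2,928 + $5,192 + $5,238 + $5,064 = $18,422
Ending inventory: 220 @ $32 = $7,040
Check: goods available $25,462 = COGS $18,422 + ending $7,040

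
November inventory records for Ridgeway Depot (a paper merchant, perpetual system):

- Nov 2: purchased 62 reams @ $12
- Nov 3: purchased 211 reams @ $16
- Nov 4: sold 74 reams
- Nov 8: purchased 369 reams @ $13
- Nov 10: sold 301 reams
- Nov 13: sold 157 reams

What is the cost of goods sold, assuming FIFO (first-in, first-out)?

COGS = $7,487

Nov 4, 74 sold [FIFO — oldest first]: 62 @ $12 + 12 @ $16 = $936
Nov 10, 301 sold [FIFO — oldest first]: 199 @ $16 + 102 @ $13 = $4,510
Nov 13, 157 sold [FIFO — oldest first]: 157 @ $13 = $2,041
Total COGS = $936 + $4,510 + $2,041 = $7,487
Ending inventory: 110 @ $13 = $1,430
Check: goods available $8,917 = COGS $7,487 + ending $1,430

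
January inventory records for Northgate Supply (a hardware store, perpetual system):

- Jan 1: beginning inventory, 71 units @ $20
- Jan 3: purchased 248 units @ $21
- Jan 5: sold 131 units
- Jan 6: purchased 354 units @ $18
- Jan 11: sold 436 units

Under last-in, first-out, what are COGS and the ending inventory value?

COGS = $10,845; ending inventory = $2,155

Jan 5, 131 sold [LIFO — newest first]: 131 @ $21 = $2,751
Jan 11, 436 sold [LIFO — newest first]: 354 @ $18 + 82 @ $21 = $8,094
Total COGS = $2,751 + $8,094 = $10,845
Ending inventory: 71 @ $20 + 35 @ $21 = $2,155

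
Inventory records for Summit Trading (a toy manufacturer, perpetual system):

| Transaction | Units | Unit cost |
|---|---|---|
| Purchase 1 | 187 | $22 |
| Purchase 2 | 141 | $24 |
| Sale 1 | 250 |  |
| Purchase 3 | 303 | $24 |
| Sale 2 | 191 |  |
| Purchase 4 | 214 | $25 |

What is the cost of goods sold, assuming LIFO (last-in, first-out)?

COGS = $10,366

Sale 1 (250) [LIFO — newest first]: 141 @ $24 + 109 @ $22 = $5,782
Sale 2 (191) [LIFO — newest first]: 191 @ $24 = $4,584
Total COGS = $5,782 + $4,584 = $10,366
Ending inventory: 78 @ $22 + 112 @ $24 + 214 @ $25 = $9,754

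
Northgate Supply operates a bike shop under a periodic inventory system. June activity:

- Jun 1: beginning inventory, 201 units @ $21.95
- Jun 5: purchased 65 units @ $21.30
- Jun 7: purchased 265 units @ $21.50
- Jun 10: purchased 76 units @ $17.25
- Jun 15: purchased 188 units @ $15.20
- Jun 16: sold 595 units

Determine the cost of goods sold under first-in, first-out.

COGS = $12,597.95

Jun 16, 595 sold [FIFO — oldest first]: 201 @ $21.95 + 65 @ $21.30 + 265 @ $21.50 + 64 @ $17.25 = $12,597.95
Ending inventory: 12 @ $17.25 + 188 @ $15.20 = $3,064.60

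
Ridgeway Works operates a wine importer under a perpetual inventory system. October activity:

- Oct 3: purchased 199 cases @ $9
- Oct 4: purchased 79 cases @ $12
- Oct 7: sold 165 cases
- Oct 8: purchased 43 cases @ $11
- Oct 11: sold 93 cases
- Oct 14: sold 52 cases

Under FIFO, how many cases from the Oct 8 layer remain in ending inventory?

Oct 7, 165 sold [FIFO — oldest first]: 165 @ $9 = $1,485
Oct 11, 93 sold [FIFO — oldest first]: 34 @ $9 + 59 @ $12 = $1,014
Oct 14, 52 sold [FIFO — oldest first]: 20 @ $12 + 32 @ $11 = $592
Total COGS = $1,485 + $1,014 + $592 = $3,091
Ending inventory: 11 @ $11 = $121

11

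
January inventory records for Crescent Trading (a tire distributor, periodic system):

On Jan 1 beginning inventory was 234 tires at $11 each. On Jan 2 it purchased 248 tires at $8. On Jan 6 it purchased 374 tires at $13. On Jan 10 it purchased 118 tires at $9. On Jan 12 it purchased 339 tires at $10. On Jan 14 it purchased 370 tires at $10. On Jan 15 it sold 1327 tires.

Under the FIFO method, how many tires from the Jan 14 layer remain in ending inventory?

Jan 15, 1327 sold [FIFO — oldest first]: 234 @ $11 + 248 @ $8 + 374 @ $13 + 118 @ $9 + 339 @ $10 + 14 @ $10 = $14,012
Ending inventory: 356 @ $10 = $3,560

356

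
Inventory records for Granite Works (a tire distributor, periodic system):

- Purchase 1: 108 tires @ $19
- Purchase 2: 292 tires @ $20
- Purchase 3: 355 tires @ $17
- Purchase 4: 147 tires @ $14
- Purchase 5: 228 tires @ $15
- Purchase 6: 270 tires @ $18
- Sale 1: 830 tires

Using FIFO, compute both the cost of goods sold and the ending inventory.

COGS = $14,977; ending inventory = $9,288

Sale 1 (830) [FIFO — oldest first]: 108 @ $19 + 292 @ $20 + 355 @ $17 + 75 @ $14 = $14,977
Ending inventory: 72 @ $14 + 228 @ $15 + 270 @ $18 = $9,288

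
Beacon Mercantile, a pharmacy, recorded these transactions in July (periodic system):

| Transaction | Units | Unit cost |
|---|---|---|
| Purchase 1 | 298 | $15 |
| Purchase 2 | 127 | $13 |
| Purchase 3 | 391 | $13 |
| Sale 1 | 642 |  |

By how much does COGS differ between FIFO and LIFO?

FIFO COGS: 298 @ $15 + 127 @ $13 + 217 @ $13 = $8,942
LIFO COGS: 391 @ $13 + 127 @ $13 + 124 @ $15 = $8,594
Difference = |$8,942 − $8,594| = $348

$348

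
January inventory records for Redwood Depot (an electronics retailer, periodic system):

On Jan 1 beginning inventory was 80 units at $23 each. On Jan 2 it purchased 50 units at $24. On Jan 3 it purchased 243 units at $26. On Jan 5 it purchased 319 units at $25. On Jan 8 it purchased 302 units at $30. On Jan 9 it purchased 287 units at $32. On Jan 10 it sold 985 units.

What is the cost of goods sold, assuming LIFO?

COGS = $28,221

Jan 10, 985 sold [LIFO — newest first]: 287 @ $32 + 302 @ $30 + 319 @ $25 + 77 @ $26 = $28,221
Ending inventory: 80 @ $23 + 50 @ $24 + 166 @ $26 = $7,356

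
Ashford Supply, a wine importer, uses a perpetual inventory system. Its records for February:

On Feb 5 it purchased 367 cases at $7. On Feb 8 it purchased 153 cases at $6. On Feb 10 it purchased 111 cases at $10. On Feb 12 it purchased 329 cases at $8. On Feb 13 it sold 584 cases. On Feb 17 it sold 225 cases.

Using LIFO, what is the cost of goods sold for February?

Feb 13, 584 sold [LIFO — newest first]: 329 @ $8 + 111 @ $10 + 144 @ $6 = $4,606
Feb 17, 225 sold [LIFO — newest first]: 9 @ $6 + 216 @ $7 = $1,566
Total COGS = $4,606 + $1,566 = $6,172
Ending inventory: 151 @ $7 = $1,057
Check: goods available $7,229 = COGS $6,172 + ending $1,057

COGS = $6,172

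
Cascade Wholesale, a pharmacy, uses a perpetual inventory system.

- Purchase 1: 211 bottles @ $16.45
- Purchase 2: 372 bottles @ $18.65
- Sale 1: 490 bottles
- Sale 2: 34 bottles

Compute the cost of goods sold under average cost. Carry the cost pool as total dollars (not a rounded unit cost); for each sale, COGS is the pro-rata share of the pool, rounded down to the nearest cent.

After Purchase 1: 211 on hand, pool $3,470.95 (≈ $16.4500 each)
After Purchase 2: 583 on hand, pool $10,408.75 (≈ $17.8538 each)
Sale 1, sell 490: 490/583 × $10,408.75 → $8,748.34
Sale 2, sell 34: 34/93 × $1,660.41 → $607.03
Total COGS = $8,748.34 + $607.03 = $9,355.37
Ending inventory (cost pool remaining) = $1,053.38

COGS = $9,355.37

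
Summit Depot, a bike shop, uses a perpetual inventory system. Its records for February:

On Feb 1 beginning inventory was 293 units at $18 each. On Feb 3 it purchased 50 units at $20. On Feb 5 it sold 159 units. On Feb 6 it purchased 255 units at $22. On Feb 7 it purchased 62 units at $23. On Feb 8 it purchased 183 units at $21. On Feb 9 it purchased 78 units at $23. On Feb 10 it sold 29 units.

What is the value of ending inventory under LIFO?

Ending inventory = $15,318

Feb 5, 159 sold [LIFO — newest first]: 50 @ $20 + 109 @ $18 = $2,962
Feb 10, 29 sold [LIFO — newest first]: 29 @ $23 = $667
Total COGS = $2,962 + $667 = $3,629
Ending inventory: 184 @ $18 + 255 @ $22 + 62 @ $23 + 183 @ $21 + 49 @ $23 = $15,318
Check: goods available $18,947 = COGS $3,629 + ending $15,318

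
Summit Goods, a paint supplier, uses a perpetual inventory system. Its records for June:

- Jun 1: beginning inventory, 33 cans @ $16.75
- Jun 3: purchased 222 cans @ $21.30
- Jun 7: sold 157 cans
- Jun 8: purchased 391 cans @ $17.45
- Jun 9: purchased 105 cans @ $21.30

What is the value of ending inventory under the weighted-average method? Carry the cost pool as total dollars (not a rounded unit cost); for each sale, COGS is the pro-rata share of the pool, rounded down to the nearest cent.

After Jun 1: 33 on hand, pool $552.75 (≈ $16.7500 each)
After Jun 3: 255 on hand, pool $5,281.35 (≈ $20.7112 each)
Jun 7, sell 157: 157/255 × $5,281.35 → $3,251.65
After Jun 8: 489 on hand, pool $8,852.65 (≈ $18.1036 each)
After Jun 9: 594 on hand, pool $11,089.15 (≈ $18.6686 each)
Ending inventory (cost pool remaining) = $11,089.15
Check: goods available $14,340.80 = COGS $3,251.65 + ending $11,089.15

Ending inventory = $11,089.15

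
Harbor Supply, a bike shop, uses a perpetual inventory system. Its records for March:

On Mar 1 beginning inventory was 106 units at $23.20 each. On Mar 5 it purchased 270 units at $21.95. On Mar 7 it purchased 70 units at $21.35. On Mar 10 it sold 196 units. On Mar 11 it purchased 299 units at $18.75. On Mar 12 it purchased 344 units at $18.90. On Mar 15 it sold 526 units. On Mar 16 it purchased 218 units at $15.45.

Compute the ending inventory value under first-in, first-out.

Ending inventory = $10,300.95

Mar 10, 196 sold [FIFO — oldest first]: 106 @ $23.20 + 90 @ $21.95 = $4,434.70
Mar 15, 526 sold [FIFO — oldest first]: 180 @ $21.95 + 70 @ $21.35 + 276 @ $18.75 = $10,620.50
Total COGS = $4,434.70 + $10,620.50 = $15,055.20
Ending inventory: 23 @ $18.75 + 344 @ $18.90 + 218 @ $15.45 = $10,300.95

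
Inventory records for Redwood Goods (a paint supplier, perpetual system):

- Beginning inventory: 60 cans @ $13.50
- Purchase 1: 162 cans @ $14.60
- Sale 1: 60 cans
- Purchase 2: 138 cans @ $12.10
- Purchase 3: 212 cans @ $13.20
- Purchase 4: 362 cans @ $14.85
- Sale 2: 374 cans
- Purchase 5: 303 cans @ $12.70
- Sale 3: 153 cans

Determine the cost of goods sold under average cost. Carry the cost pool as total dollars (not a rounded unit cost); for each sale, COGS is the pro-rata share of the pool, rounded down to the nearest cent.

COGS = $8,120.80

After Beginning: 60 on hand, pool $810.00 (≈ $13.5000 each)
After Purchase 1: 222 on hand, pool $3,175.20 (≈ $14.3027 each)
Sale 1, sell 60: 60/222 × $3,175.20 → $858.16
After Purchase 2: 300 on hand, pool $3,986.84 (≈ $13.2895 each)
After Purchase 3: 512 on hand, pool $6,785.24 (≈ $13.2524 each)
After Purchase 4: 874 on hand, pool $12,160.94 (≈ $13.9141 each)
Sale 2, sell 374: 374/874 × $12,160.94 → $5,203.88
After Purchase 5: 803 on hand, pool $10,805.16 (≈ $13.4560 each)
Sale 3, sell 153: 153/803 × $10,805.16 → $2,058.76
Total COGS = $858.16 + $5,203.88 + $2,058.76 = $8,120.80
Ending inventory (cost pool remaining) = $8,746.40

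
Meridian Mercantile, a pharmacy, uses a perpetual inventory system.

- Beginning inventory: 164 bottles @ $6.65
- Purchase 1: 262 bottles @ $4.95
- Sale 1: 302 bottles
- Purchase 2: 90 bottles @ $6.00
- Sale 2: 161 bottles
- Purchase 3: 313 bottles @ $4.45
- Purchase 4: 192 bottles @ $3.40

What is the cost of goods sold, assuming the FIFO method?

COGS = $2,609.50

Sale 1 (302) [FIFO — oldest first]: 164 @ $6.65 + 138 @ $4.95 = $1,773.70
Sale 2 (161) [FIFO — oldest first]: 124 @ $4.95 + 37 @ $6.00 = $835.80
Total COGS = $1,773.70 + $835.80 = $2,609.50
Ending inventory: 53 @ $6.00 + 313 @ $4.45 + 192 @ $3.40 = $2,363.65
Check: goods available $4,973.15 = COGS $2,609.50 + ending $2,363.65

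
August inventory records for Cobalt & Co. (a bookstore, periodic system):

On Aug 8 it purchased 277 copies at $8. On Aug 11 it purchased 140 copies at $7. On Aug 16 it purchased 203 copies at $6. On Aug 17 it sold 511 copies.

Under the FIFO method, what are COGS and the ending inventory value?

Aug 17, 511 sold [FIFO — oldest first]: 277 @ $8 + 140 @ $7 + 94 @ $6 = $3,760
Ending inventory: 109 @ $6 = $654
Check: goods available $4,414 = COGS $3,760 + ending $654

COGS = $3,760; ending inventory = $654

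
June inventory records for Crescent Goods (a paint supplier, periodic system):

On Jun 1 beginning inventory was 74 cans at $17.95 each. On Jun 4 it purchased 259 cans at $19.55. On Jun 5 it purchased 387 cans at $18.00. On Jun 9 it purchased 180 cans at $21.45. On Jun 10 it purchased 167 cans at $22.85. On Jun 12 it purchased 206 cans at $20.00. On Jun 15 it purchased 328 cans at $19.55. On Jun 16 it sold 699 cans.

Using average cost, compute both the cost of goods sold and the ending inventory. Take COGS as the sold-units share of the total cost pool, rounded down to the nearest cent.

COGS = $13,782.26; ending inventory = $17,784.84

Jun 16, sell 699: 699/1601 × $31,567.10 → $13,782.26
Ending inventory (cost pool remaining) = $17,784.84
Check: goods available $31,567.10 = COGS $13,782.26 + ending $17,784.84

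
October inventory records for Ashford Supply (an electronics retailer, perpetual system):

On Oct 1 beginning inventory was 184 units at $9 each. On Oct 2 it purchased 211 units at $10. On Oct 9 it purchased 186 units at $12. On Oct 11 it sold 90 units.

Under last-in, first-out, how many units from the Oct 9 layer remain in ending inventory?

Oct 11, 90 sold [LIFO — newest first]: 90 @ $12 = $1,080
Ending inventory: 184 @ $9 + 211 @ $10 + 96 @ $12 = $4,918
Check: goods available $5,998 = COGS $1,080 + ending $4,918

96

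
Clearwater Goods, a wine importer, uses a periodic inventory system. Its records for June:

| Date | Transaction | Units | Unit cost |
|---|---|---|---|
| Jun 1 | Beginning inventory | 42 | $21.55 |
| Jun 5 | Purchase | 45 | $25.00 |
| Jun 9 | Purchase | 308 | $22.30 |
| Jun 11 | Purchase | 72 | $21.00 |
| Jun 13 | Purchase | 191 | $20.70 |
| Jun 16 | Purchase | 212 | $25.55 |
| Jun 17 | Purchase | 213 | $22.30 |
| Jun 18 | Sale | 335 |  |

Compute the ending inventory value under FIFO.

Ending inventory = $16,970.20

Jun 18, 335 sold [FIFO — oldest first]: 42 @ $21.55 + 45 @ $25.00 + 248 @ $22.30 = $7,560.50
Ending inventory: 60 @ $22.30 + 72 @ $21.00 + 191 @ $20.70 + 212 @ $25.55 + 213 @ $22.30 = $16,970.20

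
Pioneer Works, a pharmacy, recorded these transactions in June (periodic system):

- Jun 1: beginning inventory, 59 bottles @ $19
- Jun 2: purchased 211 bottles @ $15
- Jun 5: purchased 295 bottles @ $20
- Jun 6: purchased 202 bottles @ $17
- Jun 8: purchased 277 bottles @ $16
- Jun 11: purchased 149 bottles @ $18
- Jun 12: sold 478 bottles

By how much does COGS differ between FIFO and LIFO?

$448

FIFO COGS: 59 @ $19 + 211 @ $15 + 208 @ $20 = $8,446
LIFO COGS: 149 @ $18 + 277 @ $16 + 52 @ $17 = $7,998
Difference = |$8,446 − $7,998| = $448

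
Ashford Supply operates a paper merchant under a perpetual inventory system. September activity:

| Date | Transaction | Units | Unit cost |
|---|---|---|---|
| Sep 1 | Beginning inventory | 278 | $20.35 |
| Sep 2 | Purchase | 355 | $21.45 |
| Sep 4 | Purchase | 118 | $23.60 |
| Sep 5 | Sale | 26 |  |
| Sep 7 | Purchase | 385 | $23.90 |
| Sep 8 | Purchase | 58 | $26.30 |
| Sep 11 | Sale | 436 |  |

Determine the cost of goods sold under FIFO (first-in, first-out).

COGS = $9,604.10

Sep 5, 26 sold [FIFO — oldest first]: 26 @ $20.35 = $529.10
Sep 11, 436 sold [FIFO — oldest first]: 252 @ $20.35 + 184 @ $21.45 = $9,075.00
Total COGS = $529.10 + $9,075.00 = $9,604.10
Ending inventory: 171 @ $21.45 + 118 @ $23.60 + 385 @ $23.90 + 58 @ $26.30 = $17,179.65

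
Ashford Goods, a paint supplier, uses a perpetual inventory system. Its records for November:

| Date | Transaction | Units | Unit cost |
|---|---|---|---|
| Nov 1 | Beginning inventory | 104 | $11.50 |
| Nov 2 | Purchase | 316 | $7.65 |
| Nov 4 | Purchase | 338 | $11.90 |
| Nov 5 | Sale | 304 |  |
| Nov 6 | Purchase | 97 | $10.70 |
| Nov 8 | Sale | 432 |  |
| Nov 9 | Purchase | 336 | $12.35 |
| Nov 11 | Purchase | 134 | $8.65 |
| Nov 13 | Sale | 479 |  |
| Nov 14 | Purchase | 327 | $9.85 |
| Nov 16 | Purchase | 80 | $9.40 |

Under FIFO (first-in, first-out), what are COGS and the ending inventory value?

COGS = $13,030.70; ending inventory = $4,924.45

Nov 5, 304 sold [FIFO — oldest first]: 104 @ $11.50 + 200 @ $7.65 = $2,726.00
Nov 8, 432 sold [FIFO — oldest first]: 116 @ $7.65 + 316 @ $11.90 = $4,647.80
Nov 13, 479 sold [FIFO — oldest first]: 22 @ $11.90 + 97 @ $10.70 + 336 @ $12.35 + 24 @ $8.65 = $5,656.90
Total COGS = $2,726.00 + $4,647.80 + $5,656.90 = $13,030.70
Ending inventory: 110 @ $8.65 + 327 @ $9.85 + 80 @ $9.40 = $4,924.45
Check: goods available $17,955.15 = COGS $13,030.70 + ending $4,924.45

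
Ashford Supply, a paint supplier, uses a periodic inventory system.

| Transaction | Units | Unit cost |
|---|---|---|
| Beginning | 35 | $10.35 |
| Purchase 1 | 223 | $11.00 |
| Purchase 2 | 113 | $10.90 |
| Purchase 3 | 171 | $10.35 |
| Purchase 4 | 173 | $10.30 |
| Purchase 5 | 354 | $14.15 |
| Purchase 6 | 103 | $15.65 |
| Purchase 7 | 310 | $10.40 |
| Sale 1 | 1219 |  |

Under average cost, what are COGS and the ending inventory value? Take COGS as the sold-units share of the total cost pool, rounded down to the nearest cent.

COGS = $14,348.13; ending inventory = $3,095.62

Sale 1, sell 1219: 1219/1482 × $17,443.75 → $14,348.13
Ending inventory (cost pool remaining) = $3,095.62
Check: goods available $17,443.75 = COGS $14,348.13 + ending $3,095.62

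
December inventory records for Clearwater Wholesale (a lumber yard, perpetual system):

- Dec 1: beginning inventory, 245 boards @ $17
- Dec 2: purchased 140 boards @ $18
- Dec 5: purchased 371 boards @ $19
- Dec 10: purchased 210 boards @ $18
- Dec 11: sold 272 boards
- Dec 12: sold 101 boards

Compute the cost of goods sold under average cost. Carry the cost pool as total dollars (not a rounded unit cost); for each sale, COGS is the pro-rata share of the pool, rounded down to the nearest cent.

After Dec 1: 245 on hand, pool $4,165.00 (≈ $17.0000 each)
After Dec 2: 385 on hand, pool $6,685.00 (≈ $17.3636 each)
After Dec 5: 756 on hand, pool $13,734.00 (≈ $18.1667 each)
After Dec 10: 966 on hand, pool $17,514.00 (≈ $18.1304 each)
Dec 11, sell 272: 272/966 × $17,514.00 → $4,931.47
Dec 12, sell 101: 101/694 × $12,582.53 → $1,831.17
Total COGS = $4,931.47 + $1,831.17 = $6,762.64
Ending inventory (cost pool remaining) = $10,751.36

COGS = $6,762.64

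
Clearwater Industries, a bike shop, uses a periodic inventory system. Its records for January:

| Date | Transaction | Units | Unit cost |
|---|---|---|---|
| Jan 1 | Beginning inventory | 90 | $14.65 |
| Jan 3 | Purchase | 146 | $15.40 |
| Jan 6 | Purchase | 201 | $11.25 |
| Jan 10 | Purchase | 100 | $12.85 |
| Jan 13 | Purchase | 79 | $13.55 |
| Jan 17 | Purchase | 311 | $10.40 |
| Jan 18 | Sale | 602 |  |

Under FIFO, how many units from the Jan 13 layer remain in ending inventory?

14

Jan 18, 602 sold [FIFO — oldest first]: 90 @ $14.65 + 146 @ $15.40 + 201 @ $11.25 + 100 @ $12.85 + 65 @ $13.55 = $7,993.90
Ending inventory: 14 @ $13.55 + 311 @ $10.40 = $3,424.10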